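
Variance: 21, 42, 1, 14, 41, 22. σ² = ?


Mean = 23.5000
Squared deviations: 6.2500, 342.2500, 506.2500, 90.2500, 306.2500, 2.2500
Sum = 1253.5000
Variance = 1253.5000/6 = 208.9167

Variance = 208.9167


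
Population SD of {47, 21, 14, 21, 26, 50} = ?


Mean = 29.8333
Variance = 187.1389
SD = sqrt(187.1389) = 13.6799

SD = 13.6799


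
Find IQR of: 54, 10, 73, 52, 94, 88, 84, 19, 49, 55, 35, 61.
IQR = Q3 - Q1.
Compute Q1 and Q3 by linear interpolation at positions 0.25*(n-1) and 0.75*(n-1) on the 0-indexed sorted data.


Sorted: 10, 19, 35, 49, 52, 54, 55, 61, 73, 84, 88, 94
Q1 (25th %ile) = 45.5000
Q3 (75th %ile) = 75.7500
IQR = 75.7500 - 45.5000 = 30.2500

IQR = 30.2500


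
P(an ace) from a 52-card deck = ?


4 aces in 52 cards
P = 4/52 = 0.0769

P = 0.0769


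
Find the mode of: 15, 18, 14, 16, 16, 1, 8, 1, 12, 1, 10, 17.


Frequencies: 1:3, 8:1, 10:1, 12:1, 14:1, 15:1, 16:2, 17:1, 18:1
Max frequency = 3
Mode = 1

Mode = 1


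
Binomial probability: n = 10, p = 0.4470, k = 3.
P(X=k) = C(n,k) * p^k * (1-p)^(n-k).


C(10,3) = 120
p^3 = 0.089315
(1-p)^7 = 0.015815
P = 120 * 0.089315 * 0.015815 = 0.1695

P(X=3) = 0.1695


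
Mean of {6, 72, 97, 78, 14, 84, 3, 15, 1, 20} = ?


Sum = 6 + 72 + 97 + 78 + 14 + 84 + 3 + 15 + 1 + 20 = 390
n = 10
Mean = 390/10 = 39.0000

Mean = 39.0000


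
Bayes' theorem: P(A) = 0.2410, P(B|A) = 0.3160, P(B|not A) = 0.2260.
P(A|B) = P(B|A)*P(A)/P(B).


P(B) = P(B|A)*P(A) + P(B|A')*P(A')
= 0.3160*0.2410 + 0.2260*0.7590
= 0.076156 + 0.171534 = 0.247690
P(A|B) = 0.076156/0.247690 = 0.3075

P(A|B) = 0.3075


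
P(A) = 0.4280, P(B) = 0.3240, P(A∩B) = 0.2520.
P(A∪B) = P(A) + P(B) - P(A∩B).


P(A∪B) = 0.4280 + 0.3240 - 0.2520
= 0.7520 - 0.2520
= 0.5000

P(A∪B) = 0.5000


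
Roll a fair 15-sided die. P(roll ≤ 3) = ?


Favorable outcomes (roll ≤ 3): 3
Total outcomes = 15
P = 3/15 = 0.2000

P = 0.2000


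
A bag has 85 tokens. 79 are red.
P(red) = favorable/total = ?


P = 79/85 = 0.9294

P = 0.9294


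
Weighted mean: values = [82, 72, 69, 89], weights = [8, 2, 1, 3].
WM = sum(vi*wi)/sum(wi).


Numerator = 82*8 + 72*2 + 69*1 + 89*3 = 1136
Denominator = 8 + 2 + 1 + 3 = 14
WM = 1136/14 = 81.1429

WM = 81.1429


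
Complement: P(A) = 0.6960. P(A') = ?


P(not A) = 1 - 0.6960 = 0.3040

P(not A) = 0.3040


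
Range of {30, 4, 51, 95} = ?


Max = 95, Min = 4
Range = 95 - 4 = 91

Range = 91


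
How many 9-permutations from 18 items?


P(18,9) = 18!/9!
= 6402373705728000/362880
= 17643225600

P(18,9) = 17643225600


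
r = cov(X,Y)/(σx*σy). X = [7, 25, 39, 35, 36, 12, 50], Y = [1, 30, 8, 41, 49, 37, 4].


Mean X = 29.1429, Mean Y = 24.2857
SD X = 14.216977, SD Y = 18.140045
Cov = -6.040816
r = -6.040816/(14.216977*18.140045) = -0.0234

r = -0.0234


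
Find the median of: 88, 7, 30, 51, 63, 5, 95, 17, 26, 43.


Sorted: 5, 7, 17, 26, 30, 43, 51, 63, 88, 95
n = 10 (even)
Middle values: 30 and 43
Median = (30+43)/2 = 36.5000

Median = 36.5000


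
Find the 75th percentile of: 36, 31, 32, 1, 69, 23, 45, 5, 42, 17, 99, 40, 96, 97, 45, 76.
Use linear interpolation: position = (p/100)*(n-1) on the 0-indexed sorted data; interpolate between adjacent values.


Sorted: 1, 5, 17, 23, 31, 32, 36, 40, 42, 45, 45, 69, 76, 96, 97, 99
n = 16
Index = 75/100 * 15 = 11.2500
Lower = data[11] = 69, Upper = data[12] = 76
P75 = 69 + 0.2500*(7) = 70.7500

P75 = 70.7500


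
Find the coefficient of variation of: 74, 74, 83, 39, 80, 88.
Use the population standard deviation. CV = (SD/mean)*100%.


Mean = 73.0000
SD = 15.9792
CV = (15.9792/73.0000)*100 = 21.8893%

CV = 21.8893%


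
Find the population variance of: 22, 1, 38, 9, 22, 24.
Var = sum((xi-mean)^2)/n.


Mean = 19.3333
Squared deviations: 7.1111, 336.1111, 348.4444, 106.7778, 7.1111, 21.7778
Sum = 827.3333
Variance = 827.3333/6 = 137.8889

Variance = 137.8889


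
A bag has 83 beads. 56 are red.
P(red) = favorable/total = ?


P = 56/83 = 0.6747

P = 0.6747


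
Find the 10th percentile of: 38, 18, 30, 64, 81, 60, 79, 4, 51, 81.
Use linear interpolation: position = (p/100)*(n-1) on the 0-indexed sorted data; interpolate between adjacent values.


Sorted: 4, 18, 30, 38, 51, 60, 64, 79, 81, 81
n = 10
Index = 10/100 * 9 = 0.9000
Lower = data[0] = 4, Upper = data[1] = 18
P10 = 4 + 0.9000*(14) = 16.6000

P10 = 16.6000


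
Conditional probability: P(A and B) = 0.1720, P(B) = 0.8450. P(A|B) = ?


P(A|B) = 0.1720/0.8450 = 0.2036

P(A|B) = 0.2036


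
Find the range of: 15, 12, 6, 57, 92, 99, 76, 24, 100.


Max = 100, Min = 6
Range = 100 - 6 = 94

Range = 94


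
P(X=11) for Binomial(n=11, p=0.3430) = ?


C(11,11) = 1
p^11 = 7.730994e-06
(1-p)^0 = 1.000000
P = 1 * 7.730994e-06 * 1.000000 = 7.7310e-06

P(X=11) = 7.7310e-06


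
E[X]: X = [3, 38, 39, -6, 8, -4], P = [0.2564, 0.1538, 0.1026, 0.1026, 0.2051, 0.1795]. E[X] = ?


E[X] = 3*0.2564 + 38*0.1538 + 39*0.1026 - 6*0.1026 + 8*0.2051 - 4*0.1795
= 0.7692 + 5.8444 + 4.0014 - 0.6156 + 1.6408 - 0.7180
= 10.9222

E[X] = 10.9222


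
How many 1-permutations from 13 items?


P(13,1) = 13!/12!
= 6227020800/479001600
= 13

P(13,1) = 13


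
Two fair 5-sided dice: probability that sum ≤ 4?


Total outcomes = 5×5 = 25
Favorable (sum ≤ 4): 6
P = 6/25 = 0.2400

P = 0.2400


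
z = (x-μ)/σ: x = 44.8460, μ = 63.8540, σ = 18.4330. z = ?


z = (44.8460 - 63.8540)/18.4330
= -19.0080/18.4330
= -1.0312

z = -1.0312


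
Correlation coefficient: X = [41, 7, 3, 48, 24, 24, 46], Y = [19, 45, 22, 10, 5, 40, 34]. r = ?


Mean X = 27.5714, Mean Y = 25.0000
SD X = 16.859564, SD Y = 14.020393
Cov = -77.285714
r = -77.285714/(16.859564*14.020393) = -0.3270

r = -0.3270


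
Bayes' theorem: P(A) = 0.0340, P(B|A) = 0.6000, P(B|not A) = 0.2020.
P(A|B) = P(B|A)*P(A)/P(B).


P(B) = P(B|A)*P(A) + P(B|A')*P(A')
= 0.6000*0.0340 + 0.2020*0.9660
= 0.020400 + 0.195132 = 0.215532
P(A|B) = 0.020400/0.215532 = 0.0946

P(A|B) = 0.0946


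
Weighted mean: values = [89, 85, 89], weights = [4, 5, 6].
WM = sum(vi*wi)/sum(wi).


Numerator = 89*4 + 85*5 + 89*6 = 1315
Denominator = 4 + 5 + 6 = 15
WM = 1315/15 = 87.6667

WM = 87.6667


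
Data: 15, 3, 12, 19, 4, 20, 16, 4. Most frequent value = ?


Frequencies: 3:1, 4:2, 12:1, 15:1, 16:1, 19:1, 20:1
Max frequency = 2
Mode = 4

Mode = 4


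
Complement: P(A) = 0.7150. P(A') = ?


P(not A) = 1 - 0.7150 = 0.2850

P(not A) = 0.2850


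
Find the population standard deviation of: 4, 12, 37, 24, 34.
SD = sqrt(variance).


Mean = 22.2000
Variance = 159.3600
SD = sqrt(159.3600) = 12.6238

SD = 12.6238


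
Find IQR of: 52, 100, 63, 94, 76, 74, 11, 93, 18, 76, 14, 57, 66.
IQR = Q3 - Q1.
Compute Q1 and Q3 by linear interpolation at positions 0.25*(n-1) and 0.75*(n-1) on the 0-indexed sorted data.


Sorted: 11, 14, 18, 52, 57, 63, 66, 74, 76, 76, 93, 94, 100
Q1 (25th %ile) = 52.0000
Q3 (75th %ile) = 76.0000
IQR = 76.0000 - 52.0000 = 24.0000

IQR = 24.0000


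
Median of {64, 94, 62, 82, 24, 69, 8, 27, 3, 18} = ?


Sorted: 3, 8, 18, 24, 27, 62, 64, 69, 82, 94
n = 10 (even)
Middle values: 27 and 62
Median = (27+62)/2 = 44.5000

Median = 44.5000


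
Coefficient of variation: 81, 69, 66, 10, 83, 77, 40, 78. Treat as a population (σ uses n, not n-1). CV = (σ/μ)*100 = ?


Mean = 63.0000
SD = 23.7908
CV = (23.7908/63.0000)*100 = 37.7631%

CV = 37.7631%


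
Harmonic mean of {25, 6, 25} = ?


Sum of reciprocals = 1/25 + 1/6 + 1/25 = 0.246667
HM = 3/0.246667 = 12.1622

HM = 12.1622


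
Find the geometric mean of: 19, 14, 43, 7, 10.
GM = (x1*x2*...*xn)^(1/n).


Product = 19 × 14 × 43 × 7 × 10 = 800660
GM = 800660^(1/5) = 15.1597

GM = 15.1597


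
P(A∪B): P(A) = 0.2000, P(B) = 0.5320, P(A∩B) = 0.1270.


P(A∪B) = 0.2000 + 0.5320 - 0.1270
= 0.7320 - 0.1270
= 0.6050

P(A∪B) = 0.6050


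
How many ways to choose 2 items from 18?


C(18,2) = 18!/(2! × 16!)
= 6402373705728000/(2 × 20922789888000)
= 153

C(18,2) = 153


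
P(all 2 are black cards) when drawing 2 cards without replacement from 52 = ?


P(all black cards) = (26/52) × (25/51)
= 0.2451

P = 0.2451


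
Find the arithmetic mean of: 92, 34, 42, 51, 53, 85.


Sum = 92 + 34 + 42 + 51 + 53 + 85 = 357
n = 6
Mean = 357/6 = 59.5000

Mean = 59.5000


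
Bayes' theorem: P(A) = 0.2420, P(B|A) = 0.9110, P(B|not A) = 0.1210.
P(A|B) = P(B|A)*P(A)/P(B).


P(B) = P(B|A)*P(A) + P(B|A')*P(A')
= 0.9110*0.2420 + 0.1210*0.7580
= 0.220462 + 0.091718 = 0.312180
P(A|B) = 0.220462/0.312180 = 0.7062

P(A|B) = 0.7062


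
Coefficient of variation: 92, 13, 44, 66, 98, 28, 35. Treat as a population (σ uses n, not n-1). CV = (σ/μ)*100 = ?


Mean = 53.7143
SD = 30.0985
CV = (30.0985/53.7143)*100 = 56.0344%

CV = 56.0344%


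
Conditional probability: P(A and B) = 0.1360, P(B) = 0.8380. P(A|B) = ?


P(A|B) = 0.1360/0.8380 = 0.1623

P(A|B) = 0.1623


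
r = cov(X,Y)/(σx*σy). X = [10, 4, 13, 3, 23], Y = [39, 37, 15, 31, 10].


Mean X = 10.6000, Mean Y = 26.4000
SD X = 7.227724, SD Y = 11.757551
Cov = -68.640000
r = -68.640000/(7.227724*11.757551) = -0.8077

r = -0.8077


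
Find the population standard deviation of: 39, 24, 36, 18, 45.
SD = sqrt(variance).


Mean = 32.4000
Variance = 98.6400
SD = sqrt(98.6400) = 9.9318

SD = 9.9318


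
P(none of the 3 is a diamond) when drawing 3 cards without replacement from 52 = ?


P(no diamonds) = (39/52) × (38/51) × (37/50)
= 0.4135

P = 0.4135


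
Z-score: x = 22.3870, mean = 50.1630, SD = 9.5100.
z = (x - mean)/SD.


z = (22.3870 - 50.1630)/9.5100
= -27.7760/9.5100
= -2.9207

z = -2.9207


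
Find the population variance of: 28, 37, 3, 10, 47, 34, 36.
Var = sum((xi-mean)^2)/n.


Mean = 27.8571
Squared deviations: 0.0204, 83.5918, 617.8776, 318.8776, 366.4490, 37.7347, 66.3061
Sum = 1490.8571
Variance = 1490.8571/7 = 212.9796

Variance = 212.9796


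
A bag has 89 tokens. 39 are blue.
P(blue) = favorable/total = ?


P = 39/89 = 0.4382

P = 0.4382


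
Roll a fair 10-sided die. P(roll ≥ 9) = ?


Favorable outcomes (roll ≥ 9): 2
Total outcomes = 10
P = 2/10 = 0.2000

P = 0.2000


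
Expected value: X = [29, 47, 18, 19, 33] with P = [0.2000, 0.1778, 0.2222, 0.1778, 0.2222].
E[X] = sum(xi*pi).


E[X] = 29*0.2000 + 47*0.1778 + 18*0.2222 + 19*0.1778 + 33*0.2222
= 5.8000 + 8.3566 + 3.9996 + 3.3782 + 7.3326
= 28.8670

E[X] = 28.8670


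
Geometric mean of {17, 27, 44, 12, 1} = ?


Product = 17 × 27 × 44 × 12 × 1 = 242352
GM = 242352^(1/5) = 11.9368

GM = 11.9368


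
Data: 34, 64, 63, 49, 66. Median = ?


Sorted: 34, 49, 63, 64, 66
n = 5 (odd)
Middle value = 63

Median = 63


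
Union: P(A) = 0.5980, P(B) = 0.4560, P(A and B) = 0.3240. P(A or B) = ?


P(A∪B) = 0.5980 + 0.4560 - 0.3240
= 1.0540 - 0.3240
= 0.7300

P(A∪B) = 0.7300


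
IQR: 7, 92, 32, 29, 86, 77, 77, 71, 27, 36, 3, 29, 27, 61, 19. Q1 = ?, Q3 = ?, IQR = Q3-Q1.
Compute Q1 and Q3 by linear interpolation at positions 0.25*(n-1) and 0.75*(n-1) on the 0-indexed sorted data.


Sorted: 3, 7, 19, 27, 27, 29, 29, 32, 36, 61, 71, 77, 77, 86, 92
Q1 (25th %ile) = 27.0000
Q3 (75th %ile) = 74.0000
IQR = 74.0000 - 27.0000 = 47.0000

IQR = 47.0000


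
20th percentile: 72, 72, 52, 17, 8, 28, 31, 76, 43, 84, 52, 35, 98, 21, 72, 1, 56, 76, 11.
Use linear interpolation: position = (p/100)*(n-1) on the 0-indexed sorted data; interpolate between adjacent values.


Sorted: 1, 8, 11, 17, 21, 28, 31, 35, 43, 52, 52, 56, 72, 72, 72, 76, 76, 84, 98
n = 19
Index = 20/100 * 18 = 3.6000
Lower = data[3] = 17, Upper = data[4] = 21
P20 = 17 + 0.6000*(4) = 19.4000

P20 = 19.4000


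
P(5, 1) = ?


P(5,1) = 5!/4!
= 120/24
= 5

P(5,1) = 5


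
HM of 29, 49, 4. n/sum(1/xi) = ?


Sum of reciprocals = 1/29 + 1/49 + 1/4 = 0.304891
HM = 3/0.304891 = 9.8396

HM = 9.8396


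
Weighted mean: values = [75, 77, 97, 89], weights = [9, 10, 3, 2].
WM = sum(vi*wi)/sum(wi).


Numerator = 75*9 + 77*10 + 97*3 + 89*2 = 1914
Denominator = 9 + 10 + 3 + 2 = 24
WM = 1914/24 = 79.7500

WM = 79.7500


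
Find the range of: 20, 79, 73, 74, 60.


Max = 79, Min = 20
Range = 79 - 20 = 59

Range = 59


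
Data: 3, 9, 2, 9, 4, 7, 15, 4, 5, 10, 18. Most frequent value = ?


Frequencies: 2:1, 3:1, 4:2, 5:1, 7:1, 9:2, 10:1, 15:1, 18:1
Max frequency = 2
Mode = 4, 9

Mode = 4, 9


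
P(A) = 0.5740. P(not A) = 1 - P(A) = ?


P(not A) = 1 - 0.5740 = 0.4260

P(not A) = 0.4260


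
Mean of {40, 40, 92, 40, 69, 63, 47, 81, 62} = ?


Sum = 40 + 40 + 92 + 40 + 69 + 63 + 47 + 81 + 62 = 534
n = 9
Mean = 534/9 = 59.3333

Mean = 59.3333


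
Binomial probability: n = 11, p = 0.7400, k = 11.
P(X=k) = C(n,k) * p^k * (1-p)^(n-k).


C(11,11) = 1
p^11 = 0.036438
(1-p)^0 = 1.000000
P = 1 * 0.036438 * 1.000000 = 0.0364

P(X=11) = 0.0364


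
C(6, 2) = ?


C(6,2) = 6!/(2! × 4!)
= 720/(2 × 24)
= 15

C(6,2) = 15


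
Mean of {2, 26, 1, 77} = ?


Sum = 2 + 26 + 1 + 77 = 106
n = 4
Mean = 106/4 = 26.5000

Mean = 26.5000


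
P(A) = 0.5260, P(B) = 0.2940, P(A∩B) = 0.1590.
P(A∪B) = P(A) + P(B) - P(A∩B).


P(A∪B) = 0.5260 + 0.2940 - 0.1590
= 0.8200 - 0.1590
= 0.6610

P(A∪B) = 0.6610


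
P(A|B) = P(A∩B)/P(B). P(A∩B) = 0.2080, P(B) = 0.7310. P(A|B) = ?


P(A|B) = 0.2080/0.7310 = 0.2845

P(A|B) = 0.2845


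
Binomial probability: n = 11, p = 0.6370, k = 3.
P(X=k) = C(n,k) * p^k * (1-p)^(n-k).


C(11,3) = 165
p^3 = 0.258475
(1-p)^8 = 0.000301
P = 165 * 0.258475 * 0.000301 = 0.0129

P(X=3) = 0.0129


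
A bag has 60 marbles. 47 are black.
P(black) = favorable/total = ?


P = 47/60 = 0.7833

P = 0.7833


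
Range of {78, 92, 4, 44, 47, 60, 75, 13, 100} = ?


Max = 100, Min = 4
Range = 100 - 4 = 96

Range = 96


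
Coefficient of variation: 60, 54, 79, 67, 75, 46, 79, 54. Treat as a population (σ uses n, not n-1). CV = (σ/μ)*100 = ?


Mean = 64.2500
SD = 11.8295
CV = (11.8295/64.2500)*100 = 18.4117%

CV = 18.4117%


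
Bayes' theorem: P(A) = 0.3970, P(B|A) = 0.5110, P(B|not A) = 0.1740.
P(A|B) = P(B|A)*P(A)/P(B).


P(B) = P(B|A)*P(A) + P(B|A')*P(A')
= 0.5110*0.3970 + 0.1740*0.6030
= 0.202867 + 0.104922 = 0.307789
P(A|B) = 0.202867/0.307789 = 0.6591

P(A|B) = 0.6591


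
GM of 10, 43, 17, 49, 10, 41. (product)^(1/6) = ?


Product = 10 × 43 × 17 × 49 × 10 × 41 = 146857900
GM = 146857900^(1/6) = 22.9694

GM = 22.9694


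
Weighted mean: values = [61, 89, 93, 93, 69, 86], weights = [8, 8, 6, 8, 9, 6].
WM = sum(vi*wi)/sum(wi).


Numerator = 61*8 + 89*8 + 93*6 + 93*8 + 69*9 + 86*6 = 3639
Denominator = 8 + 8 + 6 + 8 + 9 + 6 = 45
WM = 3639/45 = 80.8667

WM = 80.8667


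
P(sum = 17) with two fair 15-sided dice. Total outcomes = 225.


Total outcomes = 15×15 = 225
Favorable (sum = 17): 14
P = 14/225 = 0.0622

P = 0.0622


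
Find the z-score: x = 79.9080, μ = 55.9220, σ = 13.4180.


z = (79.9080 - 55.9220)/13.4180
= 23.9860/13.4180
= 1.7876

z = 1.7876


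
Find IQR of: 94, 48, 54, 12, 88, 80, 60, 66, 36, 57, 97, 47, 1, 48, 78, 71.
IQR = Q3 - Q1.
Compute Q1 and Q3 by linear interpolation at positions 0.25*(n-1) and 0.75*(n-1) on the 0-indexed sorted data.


Sorted: 1, 12, 36, 47, 48, 48, 54, 57, 60, 66, 71, 78, 80, 88, 94, 97
Q1 (25th %ile) = 47.7500
Q3 (75th %ile) = 78.5000
IQR = 78.5000 - 47.7500 = 30.7500

IQR = 30.7500


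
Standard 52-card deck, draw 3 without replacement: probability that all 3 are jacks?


P(all jacks) = (4/52) × (3/51) × (2/50)
= 0.0002

P = 0.0002


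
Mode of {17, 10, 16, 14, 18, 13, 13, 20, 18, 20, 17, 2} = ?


Frequencies: 2:1, 10:1, 13:2, 14:1, 16:1, 17:2, 18:2, 20:2
Max frequency = 2
Mode = 13, 17, 18, 20

Mode = 13, 17, 18, 20


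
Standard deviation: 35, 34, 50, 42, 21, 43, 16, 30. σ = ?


Mean = 33.8750
Variance = 113.8594
SD = sqrt(113.8594) = 10.6705

SD = 10.6705


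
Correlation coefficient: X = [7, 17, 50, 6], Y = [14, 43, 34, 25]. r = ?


Mean X = 20.0000, Mean Y = 29.0000
SD X = 17.846568, SD Y = 10.747093
Cov = 89.750000
r = 89.750000/(17.846568*10.747093) = 0.4679

r = 0.4679


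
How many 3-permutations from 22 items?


P(22,3) = 22!/19!
= 1124000727777607680000/121645100408832000
= 9240

P(22,3) = 9240


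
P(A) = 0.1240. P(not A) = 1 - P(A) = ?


P(not A) = 1 - 0.1240 = 0.8760

P(not A) = 0.8760


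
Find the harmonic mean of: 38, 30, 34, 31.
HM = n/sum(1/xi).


Sum of reciprocals = 1/38 + 1/30 + 1/34 + 1/31 = 0.121319
HM = 4/0.121319 = 32.9709

HM = 32.9709


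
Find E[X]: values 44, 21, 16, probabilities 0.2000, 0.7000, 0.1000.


E[X] = 44*0.2000 + 21*0.7000 + 16*0.1000
= 8.8000 + 14.7000 + 1.6000
= 25.1000

E[X] = 25.1000


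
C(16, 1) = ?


C(16,1) = 16!/(1! × 15!)
= 20922789888000/(1 × 1307674368000)
= 16

C(16,1) = 16


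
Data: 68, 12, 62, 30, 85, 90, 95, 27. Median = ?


Sorted: 12, 27, 30, 62, 68, 85, 90, 95
n = 8 (even)
Middle values: 62 and 68
Median = (62+68)/2 = 65.0000

Median = 65.0000


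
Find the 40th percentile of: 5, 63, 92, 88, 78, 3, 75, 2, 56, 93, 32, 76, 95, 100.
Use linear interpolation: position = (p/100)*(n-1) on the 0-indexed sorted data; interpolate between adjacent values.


Sorted: 2, 3, 5, 32, 56, 63, 75, 76, 78, 88, 92, 93, 95, 100
n = 14
Index = 40/100 * 13 = 5.2000
Lower = data[5] = 63, Upper = data[6] = 75
P40 = 63 + 0.2000*(12) = 65.4000

P40 = 65.4000


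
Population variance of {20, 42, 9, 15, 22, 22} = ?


Mean = 21.6667
Squared deviations: 2.7778, 413.4444, 160.4444, 44.4444, 0.1111, 0.1111
Sum = 621.3333
Variance = 621.3333/6 = 103.5556

Variance = 103.5556


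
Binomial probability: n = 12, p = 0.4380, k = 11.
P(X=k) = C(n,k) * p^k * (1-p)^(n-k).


C(12,11) = 12
p^11 = 0.000114
(1-p)^1 = 0.562000
P = 12 * 0.000114 * 0.562000 = 0.0008

P(X=11) = 0.0008


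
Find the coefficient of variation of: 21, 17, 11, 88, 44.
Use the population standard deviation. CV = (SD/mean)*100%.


Mean = 36.2000
SD = 28.2092
CV = (28.2092/36.2000)*100 = 77.9260%

CV = 77.9260%


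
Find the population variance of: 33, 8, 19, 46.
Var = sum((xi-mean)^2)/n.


Mean = 26.5000
Squared deviations: 42.2500, 342.2500, 56.2500, 380.2500
Sum = 821.0000
Variance = 821.0000/4 = 205.2500

Variance = 205.2500


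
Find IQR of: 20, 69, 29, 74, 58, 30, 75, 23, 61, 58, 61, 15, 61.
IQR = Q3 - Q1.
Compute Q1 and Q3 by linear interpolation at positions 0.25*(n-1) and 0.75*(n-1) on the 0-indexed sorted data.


Sorted: 15, 20, 23, 29, 30, 58, 58, 61, 61, 61, 69, 74, 75
Q1 (25th %ile) = 29.0000
Q3 (75th %ile) = 61.0000
IQR = 61.0000 - 29.0000 = 32.0000

IQR = 32.0000


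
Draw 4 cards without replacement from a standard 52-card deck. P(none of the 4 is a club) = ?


P(no clubs) = (39/52) × (38/51) × (37/50) × (36/49)
= 0.3038

P = 0.3038


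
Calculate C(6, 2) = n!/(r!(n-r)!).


C(6,2) = 6!/(2! × 4!)
= 720/(2 × 24)
= 15

C(6,2) = 15


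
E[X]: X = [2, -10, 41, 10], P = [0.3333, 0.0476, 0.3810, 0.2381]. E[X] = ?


E[X] = 2*0.3333 - 10*0.0476 + 41*0.3810 + 10*0.2381
= 0.6666 - 0.4760 + 15.6210 + 2.3810
= 18.1926

E[X] = 18.1926


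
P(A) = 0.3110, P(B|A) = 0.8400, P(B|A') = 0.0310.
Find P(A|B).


P(B) = P(B|A)*P(A) + P(B|A')*P(A')
= 0.8400*0.3110 + 0.0310*0.6890
= 0.261240 + 0.021359 = 0.282599
P(A|B) = 0.261240/0.282599 = 0.9244

P(A|B) = 0.9244


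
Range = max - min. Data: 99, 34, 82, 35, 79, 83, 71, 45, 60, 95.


Max = 99, Min = 34
Range = 99 - 34 = 65

Range = 65


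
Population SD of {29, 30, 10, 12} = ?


Mean = 20.2500
Variance = 86.1875
SD = sqrt(86.1875) = 9.2837

SD = 9.2837


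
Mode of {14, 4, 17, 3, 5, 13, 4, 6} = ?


Frequencies: 3:1, 4:2, 5:1, 6:1, 13:1, 14:1, 17:1
Max frequency = 2
Mode = 4

Mode = 4


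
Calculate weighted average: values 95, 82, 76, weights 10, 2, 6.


Numerator = 95*10 + 82*2 + 76*6 = 1570
Denominator = 10 + 2 + 6 = 18
WM = 1570/18 = 87.2222

WM = 87.2222


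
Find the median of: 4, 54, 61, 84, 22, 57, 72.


Sorted: 4, 22, 54, 57, 61, 72, 84
n = 7 (odd)
Middle value = 57

Median = 57


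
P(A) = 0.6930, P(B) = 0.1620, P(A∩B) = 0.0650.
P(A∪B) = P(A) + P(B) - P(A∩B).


P(A∪B) = 0.6930 + 0.1620 - 0.0650
= 0.8550 - 0.0650
= 0.7900

P(A∪B) = 0.7900


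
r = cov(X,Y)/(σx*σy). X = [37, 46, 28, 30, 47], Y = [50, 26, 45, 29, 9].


Mean X = 37.6000, Mean Y = 31.8000
SD X = 7.863841, SD Y = 14.606848
Cov = -75.880000
r = -75.880000/(7.863841*14.606848) = -0.6606

r = -0.6606


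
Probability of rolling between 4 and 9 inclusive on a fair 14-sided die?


Favorable outcomes (4 ≤ roll ≤ 9): 6
Total outcomes = 14
P = 6/14 = 0.4286

P = 0.4286


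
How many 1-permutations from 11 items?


P(11,1) = 11!/10!
= 39916800/3628800
= 11

P(11,1) = 11


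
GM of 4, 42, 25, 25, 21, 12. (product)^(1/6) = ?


Product = 4 × 42 × 25 × 25 × 21 × 12 = 26460000
GM = 26460000^(1/6) = 17.2623

GM = 17.2623


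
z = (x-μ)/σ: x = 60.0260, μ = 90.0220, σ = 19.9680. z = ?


z = (60.0260 - 90.0220)/19.9680
= -29.9960/19.9680
= -1.5022

z = -1.5022


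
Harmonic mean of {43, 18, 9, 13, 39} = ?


Sum of reciprocals = 1/43 + 1/18 + 1/9 + 1/13 + 1/39 = 0.292487
HM = 5/0.292487 = 17.0948

HM = 17.0948


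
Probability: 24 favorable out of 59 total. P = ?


P = 24/59 = 0.4068

P = 0.4068


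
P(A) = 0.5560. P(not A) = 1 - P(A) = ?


P(not A) = 1 - 0.5560 = 0.4440

P(not A) = 0.4440


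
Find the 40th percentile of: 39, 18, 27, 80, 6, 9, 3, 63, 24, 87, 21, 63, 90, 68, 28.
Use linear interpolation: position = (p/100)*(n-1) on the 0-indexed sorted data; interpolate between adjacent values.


Sorted: 3, 6, 9, 18, 21, 24, 27, 28, 39, 63, 63, 68, 80, 87, 90
n = 15
Index = 40/100 * 14 = 5.6000
Lower = data[5] = 24, Upper = data[6] = 27
P40 = 24 + 0.6000*(3) = 25.8000

P40 = 25.8000


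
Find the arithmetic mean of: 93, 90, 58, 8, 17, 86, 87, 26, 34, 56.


Sum = 93 + 90 + 58 + 8 + 17 + 86 + 87 + 26 + 34 + 56 = 555
n = 10
Mean = 555/10 = 55.5000

Mean = 55.5000


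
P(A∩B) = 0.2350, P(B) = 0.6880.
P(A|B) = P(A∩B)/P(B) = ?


P(A|B) = 0.2350/0.6880 = 0.3416

P(A|B) = 0.3416


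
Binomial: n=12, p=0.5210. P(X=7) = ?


C(12,7) = 792
p^7 = 0.010420
(1-p)^5 = 0.025216
P = 792 * 0.010420 * 0.025216 = 0.2081

P(X=7) = 0.2081


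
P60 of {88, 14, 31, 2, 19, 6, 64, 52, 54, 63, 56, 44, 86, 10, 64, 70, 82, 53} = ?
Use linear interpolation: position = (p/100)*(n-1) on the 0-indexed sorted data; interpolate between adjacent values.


Sorted: 2, 6, 10, 14, 19, 31, 44, 52, 53, 54, 56, 63, 64, 64, 70, 82, 86, 88
n = 18
Index = 60/100 * 17 = 10.2000
Lower = data[10] = 56, Upper = data[11] = 63
P60 = 56 + 0.2000*(7) = 57.4000

P60 = 57.4000


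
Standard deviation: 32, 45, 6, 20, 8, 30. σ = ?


Mean = 23.5000
Variance = 189.2500
SD = sqrt(189.2500) = 13.7568

SD = 13.7568


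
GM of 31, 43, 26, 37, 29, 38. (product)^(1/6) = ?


Product = 31 × 43 × 26 × 37 × 29 × 38 = 1413145292
GM = 1413145292^(1/6) = 33.4989

GM = 33.4989


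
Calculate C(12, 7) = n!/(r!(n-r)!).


C(12,7) = 12!/(7! × 5!)
= 479001600/(5040 × 120)
= 792

C(12,7) = 792


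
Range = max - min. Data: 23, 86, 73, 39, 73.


Max = 86, Min = 23
Range = 86 - 23 = 63

Range = 63


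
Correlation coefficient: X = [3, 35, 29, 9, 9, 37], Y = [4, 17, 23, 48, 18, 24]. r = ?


Mean X = 20.3333, Mean Y = 22.3333
SD X = 13.695092, SD Y = 13.199327
Cov = 5.222222
r = 5.222222/(13.695092*13.199327) = 0.0289

r = 0.0289


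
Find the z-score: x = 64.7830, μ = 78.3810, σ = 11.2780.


z = (64.7830 - 78.3810)/11.2780
= -13.5980/11.2780
= -1.2057

z = -1.2057


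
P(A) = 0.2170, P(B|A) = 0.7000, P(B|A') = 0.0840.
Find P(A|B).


P(B) = P(B|A)*P(A) + P(B|A')*P(A')
= 0.7000*0.2170 + 0.0840*0.7830
= 0.151900 + 0.065772 = 0.217672
P(A|B) = 0.151900/0.217672 = 0.6978

P(A|B) = 0.6978


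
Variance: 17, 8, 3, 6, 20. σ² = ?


Mean = 10.8000
Squared deviations: 38.4400, 7.8400, 60.8400, 23.0400, 84.6400
Sum = 214.8000
Variance = 214.8000/5 = 42.9600

Variance = 42.9600


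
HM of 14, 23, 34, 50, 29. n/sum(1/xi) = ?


Sum of reciprocals = 1/14 + 1/23 + 1/34 + 1/50 + 1/29 = 0.198801
HM = 5/0.198801 = 25.1507

HM = 25.1507


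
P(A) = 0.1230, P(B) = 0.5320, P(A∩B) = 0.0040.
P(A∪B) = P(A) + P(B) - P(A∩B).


P(A∪B) = 0.1230 + 0.5320 - 0.0040
= 0.6550 - 0.0040
= 0.6510

P(A∪B) = 0.6510


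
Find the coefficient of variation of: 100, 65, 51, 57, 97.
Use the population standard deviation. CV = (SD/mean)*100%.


Mean = 74.0000
SD = 20.5134
CV = (20.5134/74.0000)*100 = 27.7208%

CV = 27.7208%


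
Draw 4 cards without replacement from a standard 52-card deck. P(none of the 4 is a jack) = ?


P(no jacks) = (48/52) × (47/51) × (46/50) × (45/49)
= 0.7187

P = 0.7187


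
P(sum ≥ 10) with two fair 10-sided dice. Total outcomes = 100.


Total outcomes = 10×10 = 100
Favorable (sum ≥ 10): 64
P = 64/100 = 0.6400

P = 0.6400


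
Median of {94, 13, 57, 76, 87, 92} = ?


Sorted: 13, 57, 76, 87, 92, 94
n = 6 (even)
Middle values: 76 and 87
Median = (76+87)/2 = 81.5000

Median = 81.5000


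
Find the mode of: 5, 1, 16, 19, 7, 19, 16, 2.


Frequencies: 1:1, 2:1, 5:1, 7:1, 16:2, 19:2
Max frequency = 2
Mode = 16, 19

Mode = 16, 19


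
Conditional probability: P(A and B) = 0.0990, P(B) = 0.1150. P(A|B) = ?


P(A|B) = 0.0990/0.1150 = 0.8609

P(A|B) = 0.8609


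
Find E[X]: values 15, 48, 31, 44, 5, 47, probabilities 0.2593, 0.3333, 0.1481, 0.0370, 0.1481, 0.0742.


E[X] = 15*0.2593 + 48*0.3333 + 31*0.1481 + 44*0.0370 + 5*0.1481 + 47*0.0742
= 3.8895 + 15.9984 + 4.5911 + 1.6280 + 0.7405 + 3.4874
= 30.3349

E[X] = 30.3349


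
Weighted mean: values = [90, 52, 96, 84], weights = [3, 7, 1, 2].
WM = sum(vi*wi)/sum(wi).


Numerator = 90*3 + 52*7 + 96*1 + 84*2 = 898
Denominator = 3 + 7 + 1 + 2 = 13
WM = 898/13 = 69.0769

WM = 69.0769


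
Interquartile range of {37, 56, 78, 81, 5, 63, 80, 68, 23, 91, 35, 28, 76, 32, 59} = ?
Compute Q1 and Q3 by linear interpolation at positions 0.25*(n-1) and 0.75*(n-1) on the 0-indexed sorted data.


Sorted: 5, 23, 28, 32, 35, 37, 56, 59, 63, 68, 76, 78, 80, 81, 91
Q1 (25th %ile) = 33.5000
Q3 (75th %ile) = 77.0000
IQR = 77.0000 - 33.5000 = 43.5000

IQR = 43.5000


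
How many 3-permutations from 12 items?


P(12,3) = 12!/9!
= 479001600/362880
= 1320

P(12,3) = 1320


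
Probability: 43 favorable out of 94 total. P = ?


P = 43/94 = 0.4574

P = 0.4574


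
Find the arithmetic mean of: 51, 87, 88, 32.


Sum = 51 + 87 + 88 + 32 = 258
n = 4
Mean = 258/4 = 64.5000

Mean = 64.5000


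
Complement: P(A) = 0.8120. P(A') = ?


P(not A) = 1 - 0.8120 = 0.1880

P(not A) = 0.1880


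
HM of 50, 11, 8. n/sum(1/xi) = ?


Sum of reciprocals = 1/50 + 1/11 + 1/8 = 0.235909
HM = 3/0.235909 = 12.7168

HM = 12.7168


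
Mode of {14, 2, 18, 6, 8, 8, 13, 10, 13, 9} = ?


Frequencies: 2:1, 6:1, 8:2, 9:1, 10:1, 13:2, 14:1, 18:1
Max frequency = 2
Mode = 8, 13

Mode = 8, 13


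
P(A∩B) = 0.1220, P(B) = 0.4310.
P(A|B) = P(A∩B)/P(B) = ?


P(A|B) = 0.1220/0.4310 = 0.2831

P(A|B) = 0.2831


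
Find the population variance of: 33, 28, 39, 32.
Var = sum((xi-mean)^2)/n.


Mean = 33.0000
Squared deviations: 0, 25.0000, 36.0000, 1.0000
Sum = 62.0000
Variance = 62.0000/4 = 15.5000

Variance = 15.5000


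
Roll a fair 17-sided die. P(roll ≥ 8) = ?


Favorable outcomes (roll ≥ 8): 10
Total outcomes = 17
P = 10/17 = 0.5882

P = 0.5882


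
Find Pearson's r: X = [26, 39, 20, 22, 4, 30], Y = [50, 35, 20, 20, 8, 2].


Mean X = 23.5000, Mean Y = 22.5000
SD X = 10.673175, SD Y = 16.101242
Cov = 70.750000
r = 70.750000/(10.673175*16.101242) = 0.4117

r = 0.4117


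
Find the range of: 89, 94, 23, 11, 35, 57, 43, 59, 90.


Max = 94, Min = 11
Range = 94 - 11 = 83

Range = 83


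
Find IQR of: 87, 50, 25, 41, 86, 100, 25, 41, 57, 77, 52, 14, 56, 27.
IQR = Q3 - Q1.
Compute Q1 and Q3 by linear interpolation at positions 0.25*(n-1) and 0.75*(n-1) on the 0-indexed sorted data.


Sorted: 14, 25, 25, 27, 41, 41, 50, 52, 56, 57, 77, 86, 87, 100
Q1 (25th %ile) = 30.5000
Q3 (75th %ile) = 72.0000
IQR = 72.0000 - 30.5000 = 41.5000

IQR = 41.5000


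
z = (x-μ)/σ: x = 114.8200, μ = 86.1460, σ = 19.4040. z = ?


z = (114.8200 - 86.1460)/19.4040
= 28.6740/19.4040
= 1.4777

z = 1.4777


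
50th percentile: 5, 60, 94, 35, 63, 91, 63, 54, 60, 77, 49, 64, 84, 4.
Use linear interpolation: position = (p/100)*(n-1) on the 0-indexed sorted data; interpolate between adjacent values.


Sorted: 4, 5, 35, 49, 54, 60, 60, 63, 63, 64, 77, 84, 91, 94
n = 14
Index = 50/100 * 13 = 6.5000
Lower = data[6] = 60, Upper = data[7] = 63
P50 = 60 + 0.5000*(3) = 61.5000

P50 = 61.5000


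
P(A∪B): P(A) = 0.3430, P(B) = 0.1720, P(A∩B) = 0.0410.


P(A∪B) = 0.3430 + 0.1720 - 0.0410
= 0.5150 - 0.0410
= 0.4740

P(A∪B) = 0.4740


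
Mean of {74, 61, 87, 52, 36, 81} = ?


Sum = 74 + 61 + 87 + 52 + 36 + 81 = 391
n = 6
Mean = 391/6 = 65.1667

Mean = 65.1667


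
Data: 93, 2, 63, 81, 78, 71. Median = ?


Sorted: 2, 63, 71, 78, 81, 93
n = 6 (even)
Middle values: 71 and 78
Median = (71+78)/2 = 74.5000

Median = 74.5000


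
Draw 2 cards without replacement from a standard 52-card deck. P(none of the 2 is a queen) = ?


P(no queens) = (48/52) × (47/51)
= 0.8507

P = 0.8507


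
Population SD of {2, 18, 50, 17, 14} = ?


Mean = 20.2000
Variance = 254.5600
SD = sqrt(254.5600) = 15.9549

SD = 15.9549


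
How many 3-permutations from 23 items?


P(23,3) = 23!/20!
= 25852016738884976640000/2432902008176640000
= 10626

P(23,3) = 10626


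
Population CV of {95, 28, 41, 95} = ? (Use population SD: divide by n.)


Mean = 64.7500
SD = 30.5972
CV = (30.5972/64.7500)*100 = 47.2543%

CV = 47.2543%


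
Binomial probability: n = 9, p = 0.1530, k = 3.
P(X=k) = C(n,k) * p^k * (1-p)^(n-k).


C(9,3) = 84
p^3 = 0.003582
(1-p)^6 = 0.369233
P = 84 * 0.003582 * 0.369233 = 0.1111

P(X=3) = 0.1111


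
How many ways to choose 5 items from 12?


C(12,5) = 12!/(5! × 7!)
= 479001600/(120 × 5040)
= 792

C(12,5) = 792


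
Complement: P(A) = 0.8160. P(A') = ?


P(not A) = 1 - 0.8160 = 0.1840

P(not A) = 0.1840


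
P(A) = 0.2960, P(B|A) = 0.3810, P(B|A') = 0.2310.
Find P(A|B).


P(B) = P(B|A)*P(A) + P(B|A')*P(A')
= 0.3810*0.2960 + 0.2310*0.7040
= 0.112776 + 0.162624 = 0.275400
P(A|B) = 0.112776/0.275400 = 0.4095

P(A|B) = 0.4095


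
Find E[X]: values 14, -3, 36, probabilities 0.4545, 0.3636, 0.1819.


E[X] = 14*0.4545 - 3*0.3636 + 36*0.1819
= 6.3630 - 1.0908 + 6.5484
= 11.8206

E[X] = 11.8206


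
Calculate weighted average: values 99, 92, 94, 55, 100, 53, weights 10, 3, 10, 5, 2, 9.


Numerator = 99*10 + 92*3 + 94*10 + 55*5 + 100*2 + 53*9 = 3158
Denominator = 10 + 3 + 10 + 5 + 2 + 9 = 39
WM = 3158/39 = 80.9744

WM = 80.9744


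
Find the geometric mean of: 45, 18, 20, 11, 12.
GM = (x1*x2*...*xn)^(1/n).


Product = 45 × 18 × 20 × 11 × 12 = 2138400
GM = 2138400^(1/5) = 18.4509

GM = 18.4509


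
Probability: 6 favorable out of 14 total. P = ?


P = 6/14 = 0.4286

P = 0.4286


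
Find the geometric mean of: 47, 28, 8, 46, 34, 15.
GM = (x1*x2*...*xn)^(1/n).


Product = 47 × 28 × 8 × 46 × 34 × 15 = 246986880
GM = 246986880^(1/6) = 25.0483

GM = 25.0483


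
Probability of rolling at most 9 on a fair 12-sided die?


Favorable outcomes (roll ≤ 9): 9
Total outcomes = 12
P = 9/12 = 0.7500

P = 0.7500


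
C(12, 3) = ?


C(12,3) = 12!/(3! × 9!)
= 479001600/(6 × 362880)
= 220

C(12,3) = 220


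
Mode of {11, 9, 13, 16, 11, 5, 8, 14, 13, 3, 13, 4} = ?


Frequencies: 3:1, 4:1, 5:1, 8:1, 9:1, 11:2, 13:3, 14:1, 16:1
Max frequency = 3
Mode = 13

Mode = 13


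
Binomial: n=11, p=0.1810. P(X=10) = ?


C(11,10) = 11
p^10 = 3.773860e-08
(1-p)^1 = 0.819000
P = 11 * 3.773860e-08 * 0.819000 = 3.3999e-07

P(X=10) = 3.3999e-07


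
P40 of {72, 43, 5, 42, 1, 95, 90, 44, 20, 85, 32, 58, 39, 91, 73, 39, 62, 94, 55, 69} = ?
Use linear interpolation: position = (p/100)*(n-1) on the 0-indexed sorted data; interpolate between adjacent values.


Sorted: 1, 5, 20, 32, 39, 39, 42, 43, 44, 55, 58, 62, 69, 72, 73, 85, 90, 91, 94, 95
n = 20
Index = 40/100 * 19 = 7.6000
Lower = data[7] = 43, Upper = data[8] = 44
P40 = 43 + 0.6000*(1) = 43.6000

P40 = 43.6000


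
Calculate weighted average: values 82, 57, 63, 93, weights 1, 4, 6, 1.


Numerator = 82*1 + 57*4 + 63*6 + 93*1 = 781
Denominator = 1 + 4 + 6 + 1 = 12
WM = 781/12 = 65.0833

WM = 65.0833


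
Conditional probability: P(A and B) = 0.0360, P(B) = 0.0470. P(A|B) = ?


P(A|B) = 0.0360/0.0470 = 0.7660

P(A|B) = 0.7660


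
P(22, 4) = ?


P(22,4) = 22!/18!
= 1124000727777607680000/6402373705728000
= 175560

P(22,4) = 175560


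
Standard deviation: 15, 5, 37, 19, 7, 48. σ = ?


Mean = 21.8333
Variance = 245.4722
SD = sqrt(245.4722) = 15.6676

SD = 15.6676


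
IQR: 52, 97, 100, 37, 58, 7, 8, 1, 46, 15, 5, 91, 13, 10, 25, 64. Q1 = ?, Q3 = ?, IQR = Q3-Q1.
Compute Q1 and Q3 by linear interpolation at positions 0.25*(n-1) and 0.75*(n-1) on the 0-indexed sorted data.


Sorted: 1, 5, 7, 8, 10, 13, 15, 25, 37, 46, 52, 58, 64, 91, 97, 100
Q1 (25th %ile) = 9.5000
Q3 (75th %ile) = 59.5000
IQR = 59.5000 - 9.5000 = 50.0000

IQR = 50.0000


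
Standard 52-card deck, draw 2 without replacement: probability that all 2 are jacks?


P(all jacks) = (4/52) × (3/51)
= 0.0045

P = 0.0045


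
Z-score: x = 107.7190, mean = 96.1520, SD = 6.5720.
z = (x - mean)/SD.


z = (107.7190 - 96.1520)/6.5720
= 11.5670/6.5720
= 1.7600

z = 1.7600


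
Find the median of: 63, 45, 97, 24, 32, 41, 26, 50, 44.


Sorted: 24, 26, 32, 41, 44, 45, 50, 63, 97
n = 9 (odd)
Middle value = 44

Median = 44


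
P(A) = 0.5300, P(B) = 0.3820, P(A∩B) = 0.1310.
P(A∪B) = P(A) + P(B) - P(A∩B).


P(A∪B) = 0.5300 + 0.3820 - 0.1310
= 0.9120 - 0.1310
= 0.7810

P(A∪B) = 0.7810


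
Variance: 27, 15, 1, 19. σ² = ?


Mean = 15.5000
Squared deviations: 132.2500, 0.2500, 210.2500, 12.2500
Sum = 355.0000
Variance = 355.0000/4 = 88.7500

Variance = 88.7500


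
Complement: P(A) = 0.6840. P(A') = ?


P(not A) = 1 - 0.6840 = 0.3160

P(not A) = 0.3160


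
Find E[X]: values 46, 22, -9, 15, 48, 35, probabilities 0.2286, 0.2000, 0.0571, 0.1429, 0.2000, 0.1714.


E[X] = 46*0.2286 + 22*0.2000 - 9*0.0571 + 15*0.1429 + 48*0.2000 + 35*0.1714
= 10.5156 + 4.4000 - 0.5139 + 2.1435 + 9.6000 + 5.9990
= 32.1442

E[X] = 32.1442


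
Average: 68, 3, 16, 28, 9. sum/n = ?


Sum = 68 + 3 + 16 + 28 + 9 = 124
n = 5
Mean = 124/5 = 24.8000

Mean = 24.8000


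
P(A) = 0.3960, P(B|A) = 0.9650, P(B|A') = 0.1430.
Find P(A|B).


P(B) = P(B|A)*P(A) + P(B|A')*P(A')
= 0.9650*0.3960 + 0.1430*0.6040
= 0.382140 + 0.086372 = 0.468512
P(A|B) = 0.382140/0.468512 = 0.8156

P(A|B) = 0.8156


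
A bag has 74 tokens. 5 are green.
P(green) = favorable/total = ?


P = 5/74 = 0.0676

P = 0.0676


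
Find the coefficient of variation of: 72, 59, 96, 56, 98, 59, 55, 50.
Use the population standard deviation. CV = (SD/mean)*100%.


Mean = 68.1250
SD = 17.6737
CV = (17.6737/68.1250)*100 = 25.9430%

CV = 25.9430%


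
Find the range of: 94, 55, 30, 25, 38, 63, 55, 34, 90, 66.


Max = 94, Min = 25
Range = 94 - 25 = 69

Range = 69


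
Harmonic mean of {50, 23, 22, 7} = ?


Sum of reciprocals = 1/50 + 1/23 + 1/22 + 1/7 = 0.251790
HM = 4/0.251790 = 15.8863

HM = 15.8863


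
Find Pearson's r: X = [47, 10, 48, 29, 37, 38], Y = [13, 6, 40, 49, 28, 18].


Mean X = 34.8333, Mean Y = 25.6667
SD X = 12.824672, SD Y = 15.062831
Cov = 61.277778
r = 61.277778/(12.824672*15.062831) = 0.3172

r = 0.3172


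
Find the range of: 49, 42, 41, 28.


Max = 49, Min = 28
Range = 49 - 28 = 21

Range = 21


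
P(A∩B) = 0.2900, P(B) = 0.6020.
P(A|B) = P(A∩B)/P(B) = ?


P(A|B) = 0.2900/0.6020 = 0.4817

P(A|B) = 0.4817


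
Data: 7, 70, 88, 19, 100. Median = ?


Sorted: 7, 19, 70, 88, 100
n = 5 (odd)
Middle value = 70

Median = 70


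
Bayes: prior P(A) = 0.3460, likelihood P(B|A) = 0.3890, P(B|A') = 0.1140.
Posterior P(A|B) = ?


P(B) = P(B|A)*P(A) + P(B|A')*P(A')
= 0.3890*0.3460 + 0.1140*0.6540
= 0.134594 + 0.074556 = 0.209150
P(A|B) = 0.134594/0.209150 = 0.6435

P(A|B) = 0.6435


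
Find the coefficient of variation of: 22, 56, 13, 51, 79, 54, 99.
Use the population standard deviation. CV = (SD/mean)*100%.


Mean = 53.4286
SD = 27.6863
CV = (27.6863/53.4286)*100 = 51.8193%

CV = 51.8193%


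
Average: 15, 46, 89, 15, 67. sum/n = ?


Sum = 15 + 46 + 89 + 15 + 67 = 232
n = 5
Mean = 232/5 = 46.4000

Mean = 46.4000


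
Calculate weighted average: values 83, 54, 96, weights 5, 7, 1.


Numerator = 83*5 + 54*7 + 96*1 = 889
Denominator = 5 + 7 + 1 = 13
WM = 889/13 = 68.3846

WM = 68.3846


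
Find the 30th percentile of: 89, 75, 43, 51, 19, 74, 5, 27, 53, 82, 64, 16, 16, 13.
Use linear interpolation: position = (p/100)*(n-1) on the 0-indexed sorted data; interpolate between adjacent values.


Sorted: 5, 13, 16, 16, 19, 27, 43, 51, 53, 64, 74, 75, 82, 89
n = 14
Index = 30/100 * 13 = 3.9000
Lower = data[3] = 16, Upper = data[4] = 19
P30 = 16 + 0.9000*(3) = 18.7000

P30 = 18.7000


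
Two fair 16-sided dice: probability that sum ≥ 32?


Total outcomes = 16×16 = 256
Favorable (sum ≥ 32): 1
P = 1/256 = 0.0039

P = 0.0039


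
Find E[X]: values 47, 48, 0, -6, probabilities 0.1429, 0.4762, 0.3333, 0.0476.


E[X] = 47*0.1429 + 48*0.4762 + 0*0.3333 - 6*0.0476
= 6.7163 + 22.8576 + 0 - 0.2856
= 29.2883

E[X] = 29.2883


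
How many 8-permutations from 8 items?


P(8,8) = 8!/0!
= 40320/1
= 40320

P(8,8) = 40320


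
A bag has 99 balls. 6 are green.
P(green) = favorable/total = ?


P = 6/99 = 0.0606

P = 0.0606


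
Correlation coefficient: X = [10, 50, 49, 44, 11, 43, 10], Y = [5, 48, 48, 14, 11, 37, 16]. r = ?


Mean X = 31.0000, Mean Y = 25.5714
SD X = 18.047556, SD Y = 16.893423
Cov = 248.714286
r = 248.714286/(18.047556*16.893423) = 0.8158

r = 0.8158


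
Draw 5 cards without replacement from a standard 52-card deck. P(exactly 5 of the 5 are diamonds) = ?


Hypergeometric: P(X=5) = C(13,5)·C(39,0) / C(52,5)
= 1287 × 1 / 2598960
= 1287/2598960 = 0.0005

P = 0.0005


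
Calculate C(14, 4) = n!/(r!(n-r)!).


C(14,4) = 14!/(4! × 10!)
= 87178291200/(24 × 3628800)
= 1001

C(14,4) = 1001


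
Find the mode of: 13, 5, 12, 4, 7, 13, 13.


Frequencies: 4:1, 5:1, 7:1, 12:1, 13:3
Max frequency = 3
Mode = 13

Mode = 13


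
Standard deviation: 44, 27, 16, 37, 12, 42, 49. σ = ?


Mean = 32.4286
Variance = 176.8163
SD = sqrt(176.8163) = 13.2972

SD = 13.2972


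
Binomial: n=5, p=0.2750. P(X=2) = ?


C(5,2) = 10
p^2 = 0.075625
(1-p)^3 = 0.381078
P = 10 * 0.075625 * 0.381078 = 0.2882

P(X=2) = 0.2882


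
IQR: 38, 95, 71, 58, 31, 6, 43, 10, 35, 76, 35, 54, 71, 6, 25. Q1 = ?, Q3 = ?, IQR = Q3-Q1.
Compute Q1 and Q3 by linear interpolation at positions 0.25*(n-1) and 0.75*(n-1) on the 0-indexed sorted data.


Sorted: 6, 6, 10, 25, 31, 35, 35, 38, 43, 54, 58, 71, 71, 76, 95
Q1 (25th %ile) = 28.0000
Q3 (75th %ile) = 64.5000
IQR = 64.5000 - 28.0000 = 36.5000

IQR = 36.5000


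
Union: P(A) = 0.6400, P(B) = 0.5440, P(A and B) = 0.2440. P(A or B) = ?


P(A∪B) = 0.6400 + 0.5440 - 0.2440
= 1.1840 - 0.2440
= 0.9400

P(A∪B) = 0.9400


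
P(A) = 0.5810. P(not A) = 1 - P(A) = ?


P(not A) = 1 - 0.5810 = 0.4190

P(not A) = 0.4190
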